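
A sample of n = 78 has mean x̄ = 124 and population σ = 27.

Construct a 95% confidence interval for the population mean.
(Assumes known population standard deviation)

Answer: (118.0081, 129.9919)

Derivation:
Confidence level: 95%, α = 0.05
z_0.025 = 1.960
SE = σ/√n = 27/√78 = 3.0571
Margin of error = 1.960 × 3.0571 = 5.9919
CI: x̄ ± margin = 124 ± 5.9919
CI: (118.0081, 129.9919)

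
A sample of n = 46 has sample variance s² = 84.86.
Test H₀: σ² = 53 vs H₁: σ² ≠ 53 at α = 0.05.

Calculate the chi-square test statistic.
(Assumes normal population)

df = n - 1 = 45
χ² = (n-1)s²/σ₀² = 45×84.86/53 = 72.0509
Critical values: χ²_{0.975,45} = 28.366, χ²_{0.025,45} = 65.410
Rejection region: χ² < 28.366 or χ² > 65.410
Decision: reject H₀

Answer: χ² = 72.0509, reject H₀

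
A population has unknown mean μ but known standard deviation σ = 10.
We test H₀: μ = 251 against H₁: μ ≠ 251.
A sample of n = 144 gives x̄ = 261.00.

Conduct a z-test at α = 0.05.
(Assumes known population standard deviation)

Standard error: SE = σ/√n = 10/√144 = 0.8333
z-statistic: z = (x̄ - μ₀)/SE = (261.00 - 251)/0.8333 = 12.0005
Critical value: ±1.960
p-value < 0.0001
Decision: reject H₀

Answer: z = 12.0005, reject H₀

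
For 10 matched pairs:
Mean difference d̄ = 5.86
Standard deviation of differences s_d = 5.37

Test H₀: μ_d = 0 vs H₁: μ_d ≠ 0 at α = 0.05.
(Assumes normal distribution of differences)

Answer: t = 3.4509, reject H₀

Derivation:
df = n - 1 = 9
SE = s_d/√n = 5.37/√10 = 1.6981
t = d̄/SE = 5.86/1.6981 = 3.4509
Critical value: t_{0.025,9} = ±2.262
p-value ≈ 0.0073
Decision: reject H₀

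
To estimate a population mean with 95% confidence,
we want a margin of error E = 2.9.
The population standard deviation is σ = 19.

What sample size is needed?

z_0.025 = 1.960
n = (z×σ/E)² = (1.960×19/2.9)²
n = 164.9010
Round up: n = 165

Answer: n = 165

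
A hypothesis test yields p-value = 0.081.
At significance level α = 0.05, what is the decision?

Answer: fail to reject H₀

Derivation:
Compare p-value to α:
0.081 ≥ 0.05
Decision: fail to reject H₀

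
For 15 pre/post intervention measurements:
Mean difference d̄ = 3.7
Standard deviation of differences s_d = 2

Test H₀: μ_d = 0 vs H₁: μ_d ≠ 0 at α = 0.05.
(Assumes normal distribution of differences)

Answer: t = 7.1650, reject H₀

Derivation:
df = n - 1 = 14
SE = s_d/√n = 2/√15 = 0.5164
t = d̄/SE = 3.7/0.5164 = 7.1650
Critical value: t_{0.025,14} = ±2.145
p-value < 0.0001
Decision: reject H₀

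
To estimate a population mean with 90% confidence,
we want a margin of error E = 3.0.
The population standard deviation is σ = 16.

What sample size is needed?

z_0.05 = 1.645
n = (z×σ/E)² = (1.645×16/3.0)²
n = 76.9714
Round up: n = 77

Answer: n = 77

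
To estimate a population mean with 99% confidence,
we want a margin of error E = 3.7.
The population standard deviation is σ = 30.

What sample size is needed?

z_0.005 = 2.576
n = (z×σ/E)² = (2.576×30/3.7)²
n = 436.2453
Round up: n = 437

Answer: n = 437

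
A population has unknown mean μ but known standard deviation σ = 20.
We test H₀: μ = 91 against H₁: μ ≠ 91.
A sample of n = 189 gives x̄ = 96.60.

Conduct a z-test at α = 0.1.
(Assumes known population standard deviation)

Standard error: SE = σ/√n = 20/√189 = 1.4548
z-statistic: z = (x̄ - μ₀)/SE = (96.60 - 91)/1.4548 = 3.8493
Critical value: ±1.645
p-value = 0.0001
Decision: reject H₀

Answer: z = 3.8493, reject H₀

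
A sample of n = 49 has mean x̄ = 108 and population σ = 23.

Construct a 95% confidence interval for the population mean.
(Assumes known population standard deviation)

Answer: (101.5600, 114.4400)

Derivation:
Confidence level: 95%, α = 0.05
z_0.025 = 1.960
SE = σ/√n = 23/√49 = 3.2857
Margin of error = 1.960 × 3.2857 = 6.4400
CI: x̄ ± margin = 108 ± 6.4400
CI: (101.5600, 114.4400)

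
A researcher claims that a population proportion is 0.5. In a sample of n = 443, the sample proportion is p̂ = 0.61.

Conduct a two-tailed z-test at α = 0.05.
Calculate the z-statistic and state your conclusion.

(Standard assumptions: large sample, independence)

Answer: z = 4.6304, reject H₀

Derivation:
H₀: p = 0.5, H₁: p ≠ 0.5
Standard error: SE = √(p₀(1-p₀)/n) = √(0.5×0.5/443) = 0.023756
z-statistic: z = (p̂ - p₀)/SE = (0.61 - 0.5)/0.023756 = 4.6304
Critical value: z_0.025 = ±1.960
p-value < 0.0001
Decision: reject H₀ at α = 0.05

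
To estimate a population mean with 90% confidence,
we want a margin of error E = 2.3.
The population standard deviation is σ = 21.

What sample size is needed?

z_0.05 = 1.645
n = (z×σ/E)² = (1.645×21/2.3)²
n = 225.5873
Round up: n = 226

Answer: n = 226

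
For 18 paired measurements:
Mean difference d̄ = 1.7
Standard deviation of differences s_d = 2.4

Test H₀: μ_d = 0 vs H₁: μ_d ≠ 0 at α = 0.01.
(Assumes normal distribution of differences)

df = n - 1 = 17
SE = s_d/√n = 2.4/√18 = 0.5657
t = d̄/SE = 1.7/0.5657 = 3.0051
Critical value: t_{0.005,17} = ±2.898
p-value ≈ 0.0080
Decision: reject H₀

Answer: t = 3.0051, reject H₀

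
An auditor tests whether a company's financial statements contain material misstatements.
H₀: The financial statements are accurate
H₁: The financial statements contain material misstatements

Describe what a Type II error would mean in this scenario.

Answer: Failing to detect material misstatements that are actually present

Derivation:
A Type I error (probability α) occurs when we reject a true H₀.
A Type II error (probability β) occurs when we fail to reject a false H₀.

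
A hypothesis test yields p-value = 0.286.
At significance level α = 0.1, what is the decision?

Compare p-value to α:
0.286 ≥ 0.1
Decision: fail to reject H₀

Answer: fail to reject H₀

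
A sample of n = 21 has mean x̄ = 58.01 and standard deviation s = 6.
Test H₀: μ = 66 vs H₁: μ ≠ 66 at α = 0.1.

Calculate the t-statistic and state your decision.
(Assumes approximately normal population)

Answer: t = -6.1025, reject H₀

Derivation:
df = n - 1 = 20
SE = s/√n = 6/√21 = 1.3093
t = (x̄ - μ₀)/SE = (58.01 - 66)/1.3093 = -6.1025
Critical value: t_{0.05,20} = ±1.725
p-value < 0.0001
Decision: reject H₀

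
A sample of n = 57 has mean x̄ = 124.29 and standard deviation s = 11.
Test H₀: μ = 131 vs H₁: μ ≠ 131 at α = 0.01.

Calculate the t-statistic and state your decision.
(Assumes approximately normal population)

Answer: t = -4.6054, reject H₀

Derivation:
df = n - 1 = 56
SE = s/√n = 11/√57 = 1.4570
t = (x̄ - μ₀)/SE = (124.29 - 131)/1.4570 = -4.6054
Critical value: t_{0.005,56} = ±2.667
p-value < 0.0001
Decision: reject H₀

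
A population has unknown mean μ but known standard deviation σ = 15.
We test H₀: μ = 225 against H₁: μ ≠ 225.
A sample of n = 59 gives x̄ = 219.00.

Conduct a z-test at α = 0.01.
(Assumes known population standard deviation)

Standard error: SE = σ/√n = 15/√59 = 1.9528
z-statistic: z = (x̄ - μ₀)/SE = (219.00 - 225)/1.9528 = -3.0725
Critical value: ±2.576
p-value = 0.0021
Decision: reject H₀

Answer: z = -3.0725, reject H₀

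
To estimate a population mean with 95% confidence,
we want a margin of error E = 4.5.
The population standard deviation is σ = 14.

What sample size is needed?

Answer: n = 38

Derivation:
z_0.025 = 1.960
n = (z×σ/E)² = (1.960×14/4.5)²
n = 37.1829
Round up: n = 38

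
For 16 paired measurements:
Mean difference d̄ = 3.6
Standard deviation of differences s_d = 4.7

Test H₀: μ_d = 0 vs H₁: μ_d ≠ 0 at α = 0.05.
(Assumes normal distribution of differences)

df = n - 1 = 15
SE = s_d/√n = 4.7/√16 = 1.1750
t = d̄/SE = 3.6/1.1750 = 3.0638
Critical value: t_{0.025,15} = ±2.131
p-value ≈ 0.0079
Decision: reject H₀

Answer: t = 3.0638, reject H₀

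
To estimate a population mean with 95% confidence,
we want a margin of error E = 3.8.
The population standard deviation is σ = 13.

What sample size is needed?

Answer: n = 45

Derivation:
z_0.025 = 1.960
n = (z×σ/E)² = (1.960×13/3.8)²
n = 44.9606
Round up: n = 45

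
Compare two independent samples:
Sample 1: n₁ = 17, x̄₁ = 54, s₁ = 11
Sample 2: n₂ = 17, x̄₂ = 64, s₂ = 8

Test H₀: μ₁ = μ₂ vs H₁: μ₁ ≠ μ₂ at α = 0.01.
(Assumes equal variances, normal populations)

Answer: t = -3.0314, reject H₀

Derivation:
Pooled variance: s²_p = [16×11² + 16×8²]/(32) = 92.5000
s_p = 9.6177
SE = s_p×√(1/n₁ + 1/n₂) = 9.6177×√(1/17 + 1/17) = 3.2988
t = (x̄₁ - x̄₂)/SE = (54 - 64)/3.2988 = -3.0314
df = 32, t-critical = ±2.738
Decision: reject H₀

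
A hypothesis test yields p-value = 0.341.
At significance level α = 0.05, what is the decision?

Compare p-value to α:
0.341 ≥ 0.05
Decision: fail to reject H₀

Answer: fail to reject H₀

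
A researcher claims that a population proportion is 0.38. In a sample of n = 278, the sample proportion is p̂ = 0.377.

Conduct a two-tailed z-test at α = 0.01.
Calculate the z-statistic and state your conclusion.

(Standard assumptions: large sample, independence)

Answer: z = -0.1031, fail to reject H₀

Derivation:
H₀: p = 0.38, H₁: p ≠ 0.38
Standard error: SE = √(p₀(1-p₀)/n) = √(0.38×0.62/278) = 0.029112
z-statistic: z = (p̂ - p₀)/SE = (0.377 - 0.38)/0.029112 = -0.1031
Critical value: z_0.005 = ±2.576
p-value = 0.9179
Decision: fail to reject H₀ at α = 0.01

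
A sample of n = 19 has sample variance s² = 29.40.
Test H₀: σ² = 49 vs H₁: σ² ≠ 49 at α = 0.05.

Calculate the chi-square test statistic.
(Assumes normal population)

Answer: χ² = 10.8000, fail to reject H₀

Derivation:
df = n - 1 = 18
χ² = (n-1)s²/σ₀² = 18×29.40/49 = 10.8000
Critical values: χ²_{0.975,18} = 8.231, χ²_{0.025,18} = 31.526
Rejection region: χ² < 8.231 or χ² > 31.526
Decision: fail to reject H₀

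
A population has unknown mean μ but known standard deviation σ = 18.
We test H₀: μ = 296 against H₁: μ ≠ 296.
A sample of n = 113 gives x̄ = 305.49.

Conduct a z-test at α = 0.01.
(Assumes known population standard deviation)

Answer: z = 5.6044, reject H₀

Derivation:
Standard error: SE = σ/√n = 18/√113 = 1.6933
z-statistic: z = (x̄ - μ₀)/SE = (305.49 - 296)/1.6933 = 5.6044
Critical value: ±2.576
p-value < 0.0001
Decision: reject H₀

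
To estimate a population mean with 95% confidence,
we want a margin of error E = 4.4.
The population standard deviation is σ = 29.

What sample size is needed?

Answer: n = 167

Derivation:
z_0.025 = 1.960
n = (z×σ/E)² = (1.960×29/4.4)²
n = 166.8794
Round up: n = 167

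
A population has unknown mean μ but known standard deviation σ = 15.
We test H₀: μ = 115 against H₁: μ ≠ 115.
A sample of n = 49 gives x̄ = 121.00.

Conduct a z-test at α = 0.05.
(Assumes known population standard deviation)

Standard error: SE = σ/√n = 15/√49 = 2.1429
z-statistic: z = (x̄ - μ₀)/SE = (121.00 - 115)/2.1429 = 2.7999
Critical value: ±1.960
p-value = 0.0051
Decision: reject H₀

Answer: z = 2.7999, reject H₀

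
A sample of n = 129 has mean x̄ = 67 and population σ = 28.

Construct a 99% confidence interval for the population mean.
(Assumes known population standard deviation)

Confidence level: 99%, α = 0.01
z_0.005 = 2.576
SE = σ/√n = 28/√129 = 2.4653
Margin of error = 2.576 × 2.4653 = 6.3506
CI: x̄ ± margin = 67 ± 6.3506
CI: (60.6494, 73.3506)

Answer: (60.6494, 73.3506)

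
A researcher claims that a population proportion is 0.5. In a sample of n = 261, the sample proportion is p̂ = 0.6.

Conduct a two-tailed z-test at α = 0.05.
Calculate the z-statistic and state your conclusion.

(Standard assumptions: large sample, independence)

Answer: z = 3.2311, reject H₀

Derivation:
H₀: p = 0.5, H₁: p ≠ 0.5
Standard error: SE = √(p₀(1-p₀)/n) = √(0.5×0.5/261) = 0.030949
z-statistic: z = (p̂ - p₀)/SE = (0.6 - 0.5)/0.030949 = 3.2311
Critical value: z_0.025 = ±1.960
p-value = 0.0012
Decision: reject H₀ at α = 0.05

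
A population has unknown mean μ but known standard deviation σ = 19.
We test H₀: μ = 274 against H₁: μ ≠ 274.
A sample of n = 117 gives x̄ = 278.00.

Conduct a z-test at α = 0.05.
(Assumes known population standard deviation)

Standard error: SE = σ/√n = 19/√117 = 1.7566
z-statistic: z = (x̄ - μ₀)/SE = (278.00 - 274)/1.7566 = 2.2771
Critical value: ±1.960
p-value = 0.0228
Decision: reject H₀

Answer: z = 2.2771, reject H₀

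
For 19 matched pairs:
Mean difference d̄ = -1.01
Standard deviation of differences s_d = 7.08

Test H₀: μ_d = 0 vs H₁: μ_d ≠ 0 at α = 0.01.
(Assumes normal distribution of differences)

df = n - 1 = 18
SE = s_d/√n = 7.08/√19 = 1.6243
t = d̄/SE = -1.01/1.6243 = -0.6218
Critical value: t_{0.005,18} = ±2.878
p-value ≈ 0.5419
Decision: fail to reject H₀

Answer: t = -0.6218, fail to reject H₀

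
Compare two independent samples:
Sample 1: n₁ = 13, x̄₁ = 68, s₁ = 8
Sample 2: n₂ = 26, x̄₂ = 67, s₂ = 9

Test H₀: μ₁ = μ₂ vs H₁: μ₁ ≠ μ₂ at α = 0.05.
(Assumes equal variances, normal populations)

Pooled variance: s²_p = [12×8² + 25×9²]/(37) = 75.4865
s_p = 8.6883
SE = s_p×√(1/n₁ + 1/n₂) = 8.6883×√(1/13 + 1/26) = 2.9513
t = (x̄₁ - x̄₂)/SE = (68 - 67)/2.9513 = 0.3388
df = 37, t-critical = ±2.026
Decision: fail to reject H₀

Answer: t = 0.3388, fail to reject H₀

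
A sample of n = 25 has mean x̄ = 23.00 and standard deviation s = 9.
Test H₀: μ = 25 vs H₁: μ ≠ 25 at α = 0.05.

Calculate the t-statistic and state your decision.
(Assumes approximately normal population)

df = n - 1 = 24
SE = s/√n = 9/√25 = 1.8000
t = (x̄ - μ₀)/SE = (23.00 - 25)/1.8000 = -1.1111
Critical value: t_{0.025,24} = ±2.064
p-value ≈ 0.2775
Decision: fail to reject H₀

Answer: t = -1.1111, fail to reject H₀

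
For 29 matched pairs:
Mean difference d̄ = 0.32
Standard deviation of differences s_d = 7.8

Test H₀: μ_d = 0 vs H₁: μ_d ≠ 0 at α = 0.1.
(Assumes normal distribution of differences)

df = n - 1 = 28
SE = s_d/√n = 7.8/√29 = 1.4484
t = d̄/SE = 0.32/1.4484 = 0.2209
Critical value: t_{0.05,28} = ±1.701
p-value ≈ 0.8268
Decision: fail to reject H₀

Answer: t = 0.2209, fail to reject H₀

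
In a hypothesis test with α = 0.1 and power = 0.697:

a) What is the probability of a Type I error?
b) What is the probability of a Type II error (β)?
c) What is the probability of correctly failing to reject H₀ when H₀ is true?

a) Type I error probability = α = 0.1
b) Power = P(reject H₀ | H₁ true) = 1 - β = 0.697, so Type II error probability = β = 1 - Power = 0.303
c) P(fail to reject H₀ | H₀ true) = 1 - α = 0.9

Answer: a) 0.1, b) 0.303, c) 0.9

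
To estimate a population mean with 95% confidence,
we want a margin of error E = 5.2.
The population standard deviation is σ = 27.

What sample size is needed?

z_0.025 = 1.960
n = (z×σ/E)² = (1.960×27/5.2)²
n = 103.5698
Round up: n = 104

Answer: n = 104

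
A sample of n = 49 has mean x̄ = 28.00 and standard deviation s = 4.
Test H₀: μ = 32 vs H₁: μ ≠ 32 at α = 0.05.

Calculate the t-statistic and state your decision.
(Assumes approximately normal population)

df = n - 1 = 48
SE = s/√n = 4/√49 = 0.5714
t = (x̄ - μ₀)/SE = (28.00 - 32)/0.5714 = -7.0004
Critical value: t_{0.025,48} = ±2.011
p-value < 0.0001
Decision: reject H₀

Answer: t = -7.0004, reject H₀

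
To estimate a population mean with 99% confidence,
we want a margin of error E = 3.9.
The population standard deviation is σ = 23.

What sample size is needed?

Answer: n = 231

Derivation:
z_0.005 = 2.576
n = (z×σ/E)² = (2.576×23/3.9)²
n = 230.7906
Round up: n = 231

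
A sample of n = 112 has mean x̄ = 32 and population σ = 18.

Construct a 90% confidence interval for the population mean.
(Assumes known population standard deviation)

Confidence level: 90%, α = 0.1
z_0.05 = 1.645
SE = σ/√n = 18/√112 = 1.7008
Margin of error = 1.645 × 1.7008 = 2.7978
CI: x̄ ± margin = 32 ± 2.7978
CI: (29.2022, 34.7978)

Answer: (29.2022, 34.7978)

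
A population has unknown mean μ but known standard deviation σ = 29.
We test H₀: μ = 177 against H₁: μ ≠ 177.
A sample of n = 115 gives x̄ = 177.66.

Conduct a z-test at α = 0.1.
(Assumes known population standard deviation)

Answer: z = 0.2441, fail to reject H₀

Derivation:
Standard error: SE = σ/√n = 29/√115 = 2.7043
z-statistic: z = (x̄ - μ₀)/SE = (177.66 - 177)/2.7043 = 0.2441
Critical value: ±1.645
p-value = 0.8072
Decision: fail to reject H₀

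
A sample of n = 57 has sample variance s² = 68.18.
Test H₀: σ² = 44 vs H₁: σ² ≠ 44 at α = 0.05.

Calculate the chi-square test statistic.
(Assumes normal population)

Answer: χ² = 86.7745, reject H₀

Derivation:
df = n - 1 = 56
χ² = (n-1)s²/σ₀² = 56×68.18/44 = 86.7745
Critical values: χ²_{0.975,56} = 37.212, χ²_{0.025,56} = 78.567
Rejection region: χ² < 37.212 or χ² > 78.567
Decision: reject H₀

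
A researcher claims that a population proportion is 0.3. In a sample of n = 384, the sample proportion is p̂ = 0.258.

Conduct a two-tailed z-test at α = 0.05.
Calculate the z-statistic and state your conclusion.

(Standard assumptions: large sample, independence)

H₀: p = 0.3, H₁: p ≠ 0.3
Standard error: SE = √(p₀(1-p₀)/n) = √(0.3×0.7/384) = 0.023385
z-statistic: z = (p̂ - p₀)/SE = (0.258 - 0.3)/0.023385 = -1.7960
Critical value: z_0.025 = ±1.960
p-value = 0.0725
Decision: fail to reject H₀ at α = 0.05

Answer: z = -1.7960, fail to reject H₀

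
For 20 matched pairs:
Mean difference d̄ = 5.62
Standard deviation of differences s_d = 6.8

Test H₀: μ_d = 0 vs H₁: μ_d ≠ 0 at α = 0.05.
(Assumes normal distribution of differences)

df = n - 1 = 19
SE = s_d/√n = 6.8/√20 = 1.5205
t = d̄/SE = 5.62/1.5205 = 3.6962
Critical value: t_{0.025,19} = ±2.093
p-value ≈ 0.0015
Decision: reject H₀

Answer: t = 3.6962, reject H₀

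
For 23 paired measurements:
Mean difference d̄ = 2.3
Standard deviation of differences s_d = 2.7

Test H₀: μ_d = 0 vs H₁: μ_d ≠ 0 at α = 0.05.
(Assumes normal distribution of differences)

Answer: t = 4.0853, reject H₀

Derivation:
df = n - 1 = 22
SE = s_d/√n = 2.7/√23 = 0.5630
t = d̄/SE = 2.3/0.5630 = 4.0853
Critical value: t_{0.025,22} = ±2.074
p-value ≈ 0.0005
Decision: reject H₀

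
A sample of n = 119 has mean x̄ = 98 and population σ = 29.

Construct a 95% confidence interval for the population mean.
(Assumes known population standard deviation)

Answer: (92.7895, 103.2105)

Derivation:
Confidence level: 95%, α = 0.05
z_0.025 = 1.960
SE = σ/√n = 29/√119 = 2.6584
Margin of error = 1.960 × 2.6584 = 5.2105
CI: x̄ ± margin = 98 ± 5.2105
CI: (92.7895, 103.2105)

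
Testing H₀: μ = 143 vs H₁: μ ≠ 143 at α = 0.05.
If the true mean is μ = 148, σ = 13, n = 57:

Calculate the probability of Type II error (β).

Answer: β ≈ 0.1726

Derivation:
SE = σ/√n = 13/√57 = 1.7219
Critical values: μ₀ ± z_0.025×SE = 143 ± 1.960×1.7219
Acceptance region: (139.6251, 146.3749)
Under H₁ (μ = 148): z_high = (146.3749 - 148)/1.7219 = -0.9438, z_low = (139.6251 - 148)/1.7219 = -4.8638
β = P(not reject | H₁) = Φ(-0.9438) - Φ(-4.8638) ≈ 0.1726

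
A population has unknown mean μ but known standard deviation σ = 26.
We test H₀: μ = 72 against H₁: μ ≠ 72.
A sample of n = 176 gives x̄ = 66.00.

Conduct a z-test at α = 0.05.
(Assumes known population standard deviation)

Standard error: SE = σ/√n = 26/√176 = 1.9598
z-statistic: z = (x̄ - μ₀)/SE = (66.00 - 72)/1.9598 = -3.0615
Critical value: ±1.960
p-value = 0.0022
Decision: reject H₀

Answer: z = -3.0615, reject H₀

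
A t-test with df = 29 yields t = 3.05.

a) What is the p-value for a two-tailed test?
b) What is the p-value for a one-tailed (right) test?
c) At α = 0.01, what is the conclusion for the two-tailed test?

Using t-distribution with df = 29:
a) Two-tailed: p = 2×P(T > 3.05) = 0.0049
b) One-tailed: p = P(T > 3.05) = 0.0024
c) 0.0049 < 0.01, reject H₀

Answer: a) 0.0049, b) 0.0024, c) reject H₀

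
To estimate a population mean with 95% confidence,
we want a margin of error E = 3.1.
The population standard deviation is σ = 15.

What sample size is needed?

Answer: n = 90

Derivation:
z_0.025 = 1.960
n = (z×σ/E)² = (1.960×15/3.1)²
n = 89.9438
Round up: n = 90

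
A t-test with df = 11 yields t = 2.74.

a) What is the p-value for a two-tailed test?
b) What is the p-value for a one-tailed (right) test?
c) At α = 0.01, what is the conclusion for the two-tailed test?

Using t-distribution with df = 11:
a) Two-tailed: p = 2×P(T > 2.74) = 0.0192
b) One-tailed: p = P(T > 2.74) = 0.0096
c) 0.0192 ≥ 0.01, fail to reject H₀

Answer: a) 0.0192, b) 0.0096, c) fail to reject H₀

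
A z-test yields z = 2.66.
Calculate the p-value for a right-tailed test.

For z = 2.66:
p = P(Z > 2.66) = 1 - Φ(2.66) = 0.0039

Answer: p-value ≈ 0.0039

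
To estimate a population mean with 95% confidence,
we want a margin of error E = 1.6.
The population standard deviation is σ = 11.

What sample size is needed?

z_0.025 = 1.960
n = (z×σ/E)² = (1.960×11/1.6)²
n = 181.5756
Round up: n = 182

Answer: n = 182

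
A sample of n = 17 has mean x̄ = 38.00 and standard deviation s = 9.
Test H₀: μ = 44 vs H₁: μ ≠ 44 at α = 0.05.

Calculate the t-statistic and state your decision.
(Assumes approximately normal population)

df = n - 1 = 16
SE = s/√n = 9/√17 = 2.1828
t = (x̄ - μ₀)/SE = (38.00 - 44)/2.1828 = -2.7488
Critical value: t_{0.025,16} = ±2.120
p-value ≈ 0.0143
Decision: reject H₀

Answer: t = -2.7488, reject H₀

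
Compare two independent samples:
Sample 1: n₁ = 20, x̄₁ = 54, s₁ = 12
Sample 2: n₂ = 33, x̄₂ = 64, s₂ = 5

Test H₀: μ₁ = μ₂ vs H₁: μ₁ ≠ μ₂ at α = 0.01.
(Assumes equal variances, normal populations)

Pooled variance: s²_p = [19×12² + 32×5²]/(51) = 69.3333
s_p = 8.3267
SE = s_p×√(1/n₁ + 1/n₂) = 8.3267×√(1/20 + 1/33) = 2.3596
t = (x̄₁ - x̄₂)/SE = (54 - 64)/2.3596 = -4.2380
df = 51, t-critical = ±2.676
Decision: reject H₀

Answer: t = -4.2380, reject H₀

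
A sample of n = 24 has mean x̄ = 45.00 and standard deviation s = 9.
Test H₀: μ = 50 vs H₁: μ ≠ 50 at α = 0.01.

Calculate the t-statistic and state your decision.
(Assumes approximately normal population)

Answer: t = -2.7217, fail to reject H₀

Derivation:
df = n - 1 = 23
SE = s/√n = 9/√24 = 1.8371
t = (x̄ - μ₀)/SE = (45.00 - 50)/1.8371 = -2.7217
Critical value: t_{0.005,23} = ±2.807
p-value ≈ 0.0122
Decision: fail to reject H₀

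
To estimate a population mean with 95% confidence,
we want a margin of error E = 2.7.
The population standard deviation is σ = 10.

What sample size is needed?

Answer: n = 53

Derivation:
z_0.025 = 1.960
n = (z×σ/E)² = (1.960×10/2.7)²
n = 52.6968
Round up: n = 53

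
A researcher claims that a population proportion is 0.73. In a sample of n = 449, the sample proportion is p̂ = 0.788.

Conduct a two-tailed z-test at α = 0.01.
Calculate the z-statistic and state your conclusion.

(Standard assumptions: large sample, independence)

H₀: p = 0.73, H₁: p ≠ 0.73
Standard error: SE = √(p₀(1-p₀)/n) = √(0.73×0.27/449) = 0.020952
z-statistic: z = (p̂ - p₀)/SE = (0.788 - 0.73)/0.020952 = 2.7682
Critical value: z_0.005 = ±2.576
p-value = 0.0056
Decision: reject H₀ at α = 0.01

Answer: z = 2.7682, reject H₀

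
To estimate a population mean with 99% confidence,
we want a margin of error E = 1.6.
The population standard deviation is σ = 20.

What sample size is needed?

Answer: n = 1037

Derivation:
z_0.005 = 2.576
n = (z×σ/E)² = (2.576×20/1.6)²
n = 1036.8400
Round up: n = 1037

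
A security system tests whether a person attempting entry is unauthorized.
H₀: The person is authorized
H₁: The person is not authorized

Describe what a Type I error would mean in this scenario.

Type I error: rejecting H₀ when it is actually true (false positive).
Type II error: failing to reject H₀ when H₁ is actually true (false negative).

Answer: Denying entry to an authorized person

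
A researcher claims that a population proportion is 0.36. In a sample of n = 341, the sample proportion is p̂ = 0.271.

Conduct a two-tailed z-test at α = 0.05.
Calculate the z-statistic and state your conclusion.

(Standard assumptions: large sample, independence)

H₀: p = 0.36, H₁: p ≠ 0.36
Standard error: SE = √(p₀(1-p₀)/n) = √(0.36×0.64/341) = 0.025993
z-statistic: z = (p̂ - p₀)/SE = (0.271 - 0.36)/0.025993 = -3.4240
Critical value: z_0.025 = ±1.960
p-value = 0.0006
Decision: reject H₀ at α = 0.05

Answer: z = -3.4240, reject H₀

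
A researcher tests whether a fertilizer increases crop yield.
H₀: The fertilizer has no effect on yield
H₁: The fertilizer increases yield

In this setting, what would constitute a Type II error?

Answer: Failing to recommend an effective fertilizer

Derivation:
Type I error (α): Rejecting H₀ when H₀ is true
Type II error (β): Failing to reject H₀ when H₁ is true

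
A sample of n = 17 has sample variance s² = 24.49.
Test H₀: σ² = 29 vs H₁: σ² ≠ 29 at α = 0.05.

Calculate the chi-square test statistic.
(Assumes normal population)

df = n - 1 = 16
χ² = (n-1)s²/σ₀² = 16×24.49/29 = 13.5117
Critical values: χ²_{0.975,16} = 6.908, χ²_{0.025,16} = 28.845
Rejection region: χ² < 6.908 or χ² > 28.845
Decision: fail to reject H₀

Answer: χ² = 13.5117, fail to reject H₀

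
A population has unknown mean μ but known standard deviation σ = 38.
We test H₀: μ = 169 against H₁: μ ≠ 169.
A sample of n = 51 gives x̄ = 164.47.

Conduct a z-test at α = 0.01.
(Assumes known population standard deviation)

Answer: z = -0.8513, fail to reject H₀

Derivation:
Standard error: SE = σ/√n = 38/√51 = 5.3211
z-statistic: z = (x̄ - μ₀)/SE = (164.47 - 169)/5.3211 = -0.8513
Critical value: ±2.576
p-value = 0.3946
Decision: fail to reject H₀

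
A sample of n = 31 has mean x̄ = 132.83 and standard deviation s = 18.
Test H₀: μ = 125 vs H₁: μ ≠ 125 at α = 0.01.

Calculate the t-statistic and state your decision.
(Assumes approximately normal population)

Answer: t = 2.4220, fail to reject H₀

Derivation:
df = n - 1 = 30
SE = s/√n = 18/√31 = 3.2329
t = (x̄ - μ₀)/SE = (132.83 - 125)/3.2329 = 2.4220
Critical value: t_{0.005,30} = ±2.750
p-value ≈ 0.0217
Decision: fail to reject H₀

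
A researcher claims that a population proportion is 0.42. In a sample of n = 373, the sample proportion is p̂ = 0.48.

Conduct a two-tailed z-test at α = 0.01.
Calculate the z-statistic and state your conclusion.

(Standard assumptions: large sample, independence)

Answer: z = 2.3479, fail to reject H₀

Derivation:
H₀: p = 0.42, H₁: p ≠ 0.42
Standard error: SE = √(p₀(1-p₀)/n) = √(0.42×0.58/373) = 0.025555
z-statistic: z = (p̂ - p₀)/SE = (0.48 - 0.42)/0.025555 = 2.3479
Critical value: z_0.005 = ±2.576
p-value = 0.0189
Decision: fail to reject H₀ at α = 0.01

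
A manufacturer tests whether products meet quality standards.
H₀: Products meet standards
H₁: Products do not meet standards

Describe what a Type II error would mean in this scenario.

Answer: Accepting products as meeting standards when they don't

Derivation:
A Type I error (probability α) occurs when we reject a true H₀.
A Type II error (probability β) occurs when we fail to reject a false H₀.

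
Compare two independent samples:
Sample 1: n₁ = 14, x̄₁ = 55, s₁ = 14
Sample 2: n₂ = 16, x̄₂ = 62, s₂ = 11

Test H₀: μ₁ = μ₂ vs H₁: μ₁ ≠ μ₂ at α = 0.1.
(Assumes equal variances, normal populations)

Pooled variance: s²_p = [13×14² + 15×11²]/(28) = 155.8214
s_p = 12.4828
SE = s_p×√(1/n₁ + 1/n₂) = 12.4828×√(1/14 + 1/16) = 4.5682
t = (x̄₁ - x̄₂)/SE = (55 - 62)/4.5682 = -1.5323
df = 28, t-critical = ±1.701
Decision: fail to reject H₀

Answer: t = -1.5323, fail to reject H₀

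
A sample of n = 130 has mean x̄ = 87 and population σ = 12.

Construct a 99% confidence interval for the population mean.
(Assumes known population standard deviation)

Confidence level: 99%, α = 0.01
z_0.005 = 2.576
SE = σ/√n = 12/√130 = 1.0525
Margin of error = 2.576 × 1.0525 = 2.7112
CI: x̄ ± margin = 87 ± 2.7112
CI: (84.2888, 89.7112)

Answer: (84.2888, 89.7112)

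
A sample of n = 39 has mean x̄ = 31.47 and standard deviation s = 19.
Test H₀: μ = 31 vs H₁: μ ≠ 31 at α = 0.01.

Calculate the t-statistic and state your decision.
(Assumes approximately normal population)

Answer: t = 0.1545, fail to reject H₀

Derivation:
df = n - 1 = 38
SE = s/√n = 19/√39 = 3.0424
t = (x̄ - μ₀)/SE = (31.47 - 31)/3.0424 = 0.1545
Critical value: t_{0.005,38} = ±2.712
p-value ≈ 0.8780
Decision: fail to reject H₀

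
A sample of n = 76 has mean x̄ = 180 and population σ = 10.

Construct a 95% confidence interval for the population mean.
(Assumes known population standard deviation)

Confidence level: 95%, α = 0.05
z_0.025 = 1.960
SE = σ/√n = 10/√76 = 1.1471
Margin of error = 1.960 × 1.1471 = 2.2483
CI: x̄ ± margin = 180 ± 2.2483
CI: (177.7517, 182.2483)

Answer: (177.7517, 182.2483)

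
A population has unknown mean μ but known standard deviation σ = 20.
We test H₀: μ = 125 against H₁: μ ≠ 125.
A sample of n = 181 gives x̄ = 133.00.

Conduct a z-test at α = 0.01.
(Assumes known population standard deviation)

Answer: z = 5.3814, reject H₀

Derivation:
Standard error: SE = σ/√n = 20/√181 = 1.4866
z-statistic: z = (x̄ - μ₀)/SE = (133.00 - 125)/1.4866 = 5.3814
Critical value: ±2.576
p-value < 0.0001
Decision: reject H₀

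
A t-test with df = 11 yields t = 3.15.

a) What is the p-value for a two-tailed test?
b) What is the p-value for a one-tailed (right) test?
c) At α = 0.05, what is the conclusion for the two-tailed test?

Using t-distribution with df = 11:
a) Two-tailed: p = 2×P(T > 3.15) = 0.0092
b) One-tailed: p = P(T > 3.15) = 0.0046
c) 0.0092 < 0.05, reject H₀

Answer: a) 0.0092, b) 0.0046, c) reject H₀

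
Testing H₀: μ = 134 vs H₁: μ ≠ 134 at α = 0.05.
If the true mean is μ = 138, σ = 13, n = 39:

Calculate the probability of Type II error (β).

SE = σ/√n = 13/√39 = 2.0817
Critical values: μ₀ ± z_0.025×SE = 134 ± 1.960×2.0817
Acceptance region: (129.9199, 138.0801)
Under H₁ (μ = 138): z_high = (138.0801 - 138)/2.0817 = 0.0385, z_low = (129.9199 - 138)/2.0817 = -3.8815
β = P(not reject | H₁) = Φ(0.0385) - Φ(-3.8815) ≈ 0.5153

Answer: β ≈ 0.5153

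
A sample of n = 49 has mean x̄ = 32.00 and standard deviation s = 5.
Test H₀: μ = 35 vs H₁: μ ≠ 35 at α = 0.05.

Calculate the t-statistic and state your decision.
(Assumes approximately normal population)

Answer: t = -4.1999, reject H₀

Derivation:
df = n - 1 = 48
SE = s/√n = 5/√49 = 0.7143
t = (x̄ - μ₀)/SE = (32.00 - 35)/0.7143 = -4.1999
Critical value: t_{0.025,48} = ±2.011
p-value ≈ 0.0001
Decision: reject H₀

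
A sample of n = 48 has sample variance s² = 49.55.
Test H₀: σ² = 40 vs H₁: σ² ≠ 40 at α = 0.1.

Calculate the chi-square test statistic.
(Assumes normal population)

Answer: χ² = 58.2212, fail to reject H₀

Derivation:
df = n - 1 = 47
χ² = (n-1)s²/σ₀² = 47×49.55/40 = 58.2212
Critical values: χ²_{0.95,47} = 32.268, χ²_{0.05,47} = 64.001
Rejection region: χ² < 32.268 or χ² > 64.001
Decision: fail to reject H₀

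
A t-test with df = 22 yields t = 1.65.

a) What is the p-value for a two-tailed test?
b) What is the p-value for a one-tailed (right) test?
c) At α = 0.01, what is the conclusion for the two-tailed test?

Answer: a) 0.1131, b) 0.0566, c) fail to reject H₀

Derivation:
Using t-distribution with df = 22:
a) Two-tailed: p = 2×P(T > 1.65) = 0.1131
b) One-tailed: p = P(T > 1.65) = 0.0566
c) 0.1131 ≥ 0.01, fail to reject H₀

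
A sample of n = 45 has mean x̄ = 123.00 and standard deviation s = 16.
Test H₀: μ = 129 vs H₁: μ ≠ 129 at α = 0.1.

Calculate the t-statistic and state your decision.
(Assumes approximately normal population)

df = n - 1 = 44
SE = s/√n = 16/√45 = 2.3851
t = (x̄ - μ₀)/SE = (123.00 - 129)/2.3851 = -2.5156
Critical value: t_{0.05,44} = ±1.680
p-value ≈ 0.0156
Decision: reject H₀

Answer: t = -2.5156, reject H₀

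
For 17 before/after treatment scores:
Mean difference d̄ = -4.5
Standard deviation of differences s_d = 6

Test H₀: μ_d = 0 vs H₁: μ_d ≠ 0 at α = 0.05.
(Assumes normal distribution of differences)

df = n - 1 = 16
SE = s_d/√n = 6/√17 = 1.4552
t = d̄/SE = -4.5/1.4552 = -3.0924
Critical value: t_{0.025,16} = ±2.120
p-value ≈ 0.0070
Decision: reject H₀

Answer: t = -3.0924, reject H₀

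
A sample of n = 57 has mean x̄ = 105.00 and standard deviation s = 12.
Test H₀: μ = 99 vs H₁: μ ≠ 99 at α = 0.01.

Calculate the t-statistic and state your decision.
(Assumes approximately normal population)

Answer: t = 3.7750, reject H₀

Derivation:
df = n - 1 = 56
SE = s/√n = 12/√57 = 1.5894
t = (x̄ - μ₀)/SE = (105.00 - 99)/1.5894 = 3.7750
Critical value: t_{0.005,56} = ±2.667
p-value ≈ 0.0004
Decision: reject H₀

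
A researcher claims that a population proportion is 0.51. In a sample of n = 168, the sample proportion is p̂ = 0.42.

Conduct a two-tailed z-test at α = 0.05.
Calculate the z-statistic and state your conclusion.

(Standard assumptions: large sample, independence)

H₀: p = 0.51, H₁: p ≠ 0.51
Standard error: SE = √(p₀(1-p₀)/n) = √(0.51×0.49/168) = 0.038568
z-statistic: z = (p̂ - p₀)/SE = (0.42 - 0.51)/0.038568 = -2.3335
Critical value: z_0.025 = ±1.960
p-value = 0.0196
Decision: reject H₀ at α = 0.05

Answer: z = -2.3335, reject H₀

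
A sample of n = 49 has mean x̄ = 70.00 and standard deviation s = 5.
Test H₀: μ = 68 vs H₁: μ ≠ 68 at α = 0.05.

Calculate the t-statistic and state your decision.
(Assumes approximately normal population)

Answer: t = 2.7999, reject H₀

Derivation:
df = n - 1 = 48
SE = s/√n = 5/√49 = 0.7143
t = (x̄ - μ₀)/SE = (70.00 - 68)/0.7143 = 2.7999
Critical value: t_{0.025,48} = ±2.011
p-value ≈ 0.0073
Decision: reject H₀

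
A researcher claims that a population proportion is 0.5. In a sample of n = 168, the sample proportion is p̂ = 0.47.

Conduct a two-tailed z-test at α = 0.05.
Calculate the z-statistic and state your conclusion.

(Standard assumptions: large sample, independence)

H₀: p = 0.5, H₁: p ≠ 0.5
Standard error: SE = √(p₀(1-p₀)/n) = √(0.5×0.5/168) = 0.038576
z-statistic: z = (p̂ - p₀)/SE = (0.47 - 0.5)/0.038576 = -0.7777
Critical value: z_0.025 = ±1.960
p-value = 0.4367
Decision: fail to reject H₀ at α = 0.05

Answer: z = -0.7777, fail to reject H₀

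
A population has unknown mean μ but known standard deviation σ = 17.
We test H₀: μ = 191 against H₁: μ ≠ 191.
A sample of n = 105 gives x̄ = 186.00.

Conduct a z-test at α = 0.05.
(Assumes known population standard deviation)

Answer: z = -3.0139, reject H₀

Derivation:
Standard error: SE = σ/√n = 17/√105 = 1.6590
z-statistic: z = (x̄ - μ₀)/SE = (186.00 - 191)/1.6590 = -3.0139
Critical value: ±1.960
p-value = 0.0026
Decision: reject H₀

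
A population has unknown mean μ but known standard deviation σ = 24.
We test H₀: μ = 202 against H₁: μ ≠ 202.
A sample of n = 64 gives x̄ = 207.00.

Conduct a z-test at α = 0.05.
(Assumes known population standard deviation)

Standard error: SE = σ/√n = 24/√64 = 3.0000
z-statistic: z = (x̄ - μ₀)/SE = (207.00 - 202)/3.0000 = 1.6667
Critical value: ±1.960
p-value = 0.0956
Decision: fail to reject H₀

Answer: z = 1.6667, fail to reject H₀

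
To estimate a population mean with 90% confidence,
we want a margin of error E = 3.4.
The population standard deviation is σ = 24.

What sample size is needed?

z_0.05 = 1.645
n = (z×σ/E)² = (1.645×24/3.4)²
n = 134.8331
Round up: n = 135

Answer: n = 135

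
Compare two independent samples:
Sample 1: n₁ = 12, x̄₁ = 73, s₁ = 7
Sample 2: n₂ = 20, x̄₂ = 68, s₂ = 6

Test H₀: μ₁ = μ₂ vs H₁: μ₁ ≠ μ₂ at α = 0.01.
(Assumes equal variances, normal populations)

Pooled variance: s²_p = [11×7² + 19×6²]/(30) = 40.7667
s_p = 6.3849
SE = s_p×√(1/n₁ + 1/n₂) = 6.3849×√(1/12 + 1/20) = 2.3314
t = (x̄₁ - x̄₂)/SE = (73 - 68)/2.3314 = 2.1446
df = 30, t-critical = ±2.750
Decision: fail to reject H₀

Answer: t = 2.1446, fail to reject H₀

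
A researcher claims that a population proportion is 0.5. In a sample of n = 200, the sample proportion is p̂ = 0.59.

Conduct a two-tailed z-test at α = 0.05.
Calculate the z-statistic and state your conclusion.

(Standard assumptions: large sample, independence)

H₀: p = 0.5, H₁: p ≠ 0.5
Standard error: SE = √(p₀(1-p₀)/n) = √(0.5×0.5/200) = 0.035355
z-statistic: z = (p̂ - p₀)/SE = (0.59 - 0.5)/0.035355 = 2.5456
Critical value: z_0.025 = ±1.960
p-value = 0.0109
Decision: reject H₀ at α = 0.05

Answer: z = 2.5456, reject H₀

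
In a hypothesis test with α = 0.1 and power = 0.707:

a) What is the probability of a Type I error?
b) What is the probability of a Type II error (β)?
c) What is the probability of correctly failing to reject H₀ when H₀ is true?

a) Type I error probability = α = 0.1
b) Power = P(reject H₀ | H₁ true) = 1 - β = 0.707, so Type II error probability = β = 1 - Power = 0.293
c) P(fail to reject H₀ | H₀ true) = 1 - α = 0.9

Answer: a) 0.1, b) 0.293, c) 0.9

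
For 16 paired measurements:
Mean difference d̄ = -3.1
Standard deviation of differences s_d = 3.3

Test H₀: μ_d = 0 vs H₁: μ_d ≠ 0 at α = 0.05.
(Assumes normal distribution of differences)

Answer: t = -3.7576, reject H₀

Derivation:
df = n - 1 = 15
SE = s_d/√n = 3.3/√16 = 0.8250
t = d̄/SE = -3.1/0.8250 = -3.7576
Critical value: t_{0.025,15} = ±2.131
p-value ≈ 0.0019
Decision: reject H₀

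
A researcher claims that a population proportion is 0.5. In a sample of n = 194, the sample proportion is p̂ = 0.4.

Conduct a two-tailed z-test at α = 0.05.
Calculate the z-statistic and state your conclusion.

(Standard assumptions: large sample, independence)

Answer: z = -2.7857, reject H₀

Derivation:
H₀: p = 0.5, H₁: p ≠ 0.5
Standard error: SE = √(p₀(1-p₀)/n) = √(0.5×0.5/194) = 0.035898
z-statistic: z = (p̂ - p₀)/SE = (0.4 - 0.5)/0.035898 = -2.7857
Critical value: z_0.025 = ±1.960
p-value = 0.0053
Decision: reject H₀ at α = 0.05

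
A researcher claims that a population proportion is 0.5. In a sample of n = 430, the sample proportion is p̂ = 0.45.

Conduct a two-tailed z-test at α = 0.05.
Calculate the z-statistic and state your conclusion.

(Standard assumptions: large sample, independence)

Answer: z = -2.0737, reject H₀

Derivation:
H₀: p = 0.5, H₁: p ≠ 0.5
Standard error: SE = √(p₀(1-p₀)/n) = √(0.5×0.5/430) = 0.024112
z-statistic: z = (p̂ - p₀)/SE = (0.45 - 0.5)/0.024112 = -2.0737
Critical value: z_0.025 = ±1.960
p-value = 0.0381
Decision: reject H₀ at α = 0.05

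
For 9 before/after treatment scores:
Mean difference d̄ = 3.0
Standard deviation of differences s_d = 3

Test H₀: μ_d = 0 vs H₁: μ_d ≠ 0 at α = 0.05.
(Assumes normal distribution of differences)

df = n - 1 = 8
SE = s_d/√n = 3/√9 = 1.0000
t = d̄/SE = 3.0/1.0000 = 3.0000
Critical value: t_{0.025,8} = ±2.306
p-value ≈ 0.0171
Decision: reject H₀

Answer: t = 3.0000, reject H₀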